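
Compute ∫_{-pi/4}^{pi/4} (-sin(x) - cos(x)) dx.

-sqrt(2)

An antiderivative is F(x) = -sin(x) + cos(x).
Then F(pi/4) - F(-pi/4) = (0) - (sqrt(2)) = -sqrt(2).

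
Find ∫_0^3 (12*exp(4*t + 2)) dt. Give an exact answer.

Let u = 4*t + 2, so du = 4 dt. When t = 0, u = 2; when t = 3, u = 14.
The integral becomes 3·∫ exp(u) du from 2 to 14, with antiderivative 3*exp(u).
Back in t: F(t) = 3*exp(4*t + 2).
Then F(3) - F(0) = (3*exp(14)) - (3*exp(2)) = -3*(1 - exp(12))*exp(2).

-3*(1 - exp(12))*exp(2)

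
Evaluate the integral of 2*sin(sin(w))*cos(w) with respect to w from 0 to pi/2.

Let u = sin(w), so du = cos(w) dw. When w = 0, u = 0; when w = pi/2, u = 1.
The integral becomes 2·∫ sin(u) du from 0 to 1, with antiderivative -2*cos(u).
Back in w: F(w) = -2*cos(sin(w)).
Then F(pi/2) - F(0) = (-2*cos(1)) - (-2) = 2 - 2*cos(1).

2 - 2*cos(1)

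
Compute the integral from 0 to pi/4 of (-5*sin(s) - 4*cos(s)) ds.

An antiderivative is F(s) = -4*sin(s) + 5*cos(s).
Then F(pi/4) - F(0) = (sqrt(2)/2) - (5) = -5 + sqrt(2)/2.

-5 + sqrt(2)/2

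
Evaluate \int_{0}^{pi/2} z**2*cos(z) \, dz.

-2 + pi**2/4

Integrate by parts twice (u = z^2, dv = cos(z) dz).
An antiderivative is F(z) = z**2*sin(z) + 2*z*cos(z) - 2*sin(z).
Then F(pi/2) - F(0) = (-2 + pi**2/4) - (0) = -2 + pi**2/4.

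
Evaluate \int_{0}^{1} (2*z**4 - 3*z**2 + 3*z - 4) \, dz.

By the power rule, an antiderivative is F(z) = 2*z**5/5 - z**3 + 3*z**2/2 - 4*z.
Then F(1) - F(0) = (-31/10) - (0) = -31/10.

-31/10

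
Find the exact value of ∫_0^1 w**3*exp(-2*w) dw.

3/8 - 19*exp(-2)/8

Integrate by parts 3 times (u = w^3, dv = exp(-2*w) dw).
An antiderivative is F(w) = (-4*w**3 - 6*w**2 - 6*w - 3)*exp(-2*w)/8.
Then F(1) - F(0) = (-19*exp(-2)/8) - (-3/8) = 3/8 - 19*exp(-2)/8.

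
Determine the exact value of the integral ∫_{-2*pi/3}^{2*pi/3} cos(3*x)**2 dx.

2*pi/3

Use the identity cos^2(3*x) = (1 + cos(6*x))/2.
An antiderivative is F(x) = x/2 + sin(6*x)/12.
Then F(2*pi/3) - F(-2*pi/3) = (pi/3) - (-pi/3) = 2*pi/3.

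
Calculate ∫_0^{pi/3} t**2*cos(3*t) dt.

Integrate by parts twice (u = t^2, dv = cos(3*t) dt).
An antiderivative is F(t) = t**2*sin(3*t)/3 + 2*t*cos(3*t)/9 - 2*sin(3*t)/27.
Then F(pi/3) - F(0) = (-2*pi/27) - (0) = -2*pi/27.

-2*pi/27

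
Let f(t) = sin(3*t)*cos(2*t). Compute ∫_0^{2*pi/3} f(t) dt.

9/10

Use the identity sin(3*t)cos(2*t) = [sin(5*t) + sin(t)]/2.
An antiderivative is F(t) = -cos(t)/2 - cos(5*t)/10.
Then F(2*pi/3) - F(0) = (3/10) - (-3/5) = 9/10.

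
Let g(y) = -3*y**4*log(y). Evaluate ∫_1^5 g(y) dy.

Integrate by parts once (u = ln y, dv = -3*y**4 dy).
An antiderivative is F(y) = -3*y**5*(5*log(y) - 1)/25.
Then F(5) - F(1) = (375 - 1875*log(5)) - (3/25) = 9372/25 - 1875*log(5).

9372/25 - 1875*log(5)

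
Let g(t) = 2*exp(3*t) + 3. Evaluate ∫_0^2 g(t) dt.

An antiderivative is F(t) = 2*exp(3*t)/3 + 3*t.
Then F(2) - F(0) = (6 + 2*exp(6)/3) - (2/3) = 16/3 + 2*exp(6)/3.

16/3 + 2*exp(6)/3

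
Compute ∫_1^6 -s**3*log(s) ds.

Integrate by parts once (u = ln s, dv = -s**3 ds).
An antiderivative is F(s) = -s**4*(4*log(s) - 1)/16.
Then F(6) - F(1) = (-324*log(3) - 324*log(2) + 81) - (1/16) = -324*log(3) - 324*log(2) + 1295/16.

-324*log(3) - 324*log(2) + 1295/16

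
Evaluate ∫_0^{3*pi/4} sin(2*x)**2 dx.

3*pi/8

Use the identity sin^2(2*x) = (1 - cos(4*x))/2.
An antiderivative is F(x) = x/2 - sin(4*x)/8.
Then F(3*pi/4) - F(0) = (3*pi/8) - (0) = 3*pi/8.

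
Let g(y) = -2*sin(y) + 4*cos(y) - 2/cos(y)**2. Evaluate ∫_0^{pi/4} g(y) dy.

An antiderivative is F(y) = 4*sin(y) + 2*cos(y) - 2*tan(y).
Then F(pi/4) - F(0) = (-2 + 3*sqrt(2)) - (2) = -4 + 3*sqrt(2).

-4 + 3*sqrt(2)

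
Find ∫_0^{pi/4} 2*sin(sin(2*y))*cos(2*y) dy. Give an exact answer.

1 - cos(1)

Let u = sin(2*y), so du = 2*cos(2*y) dy. When y = 0, u = 0; when y = pi/4, u = 1.
The integral becomes ∫ sin(u) du from 0 to 1, with antiderivative -cos(u).
Back in y: F(y) = -cos(sin(2*y)).
Then F(pi/4) - F(0) = (-cos(1)) - (-1) = 1 - cos(1).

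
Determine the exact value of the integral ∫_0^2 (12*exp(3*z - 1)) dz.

-(4 - 4*exp(6))*exp(-1)

Let u = 3*z - 1, so du = 3 dz. When z = 0, u = -1; when z = 2, u = 5.
The integral becomes 4·∫ exp(u) du from -1 to 5, with antiderivative 4*exp(u).
Back in z: F(z) = 4*exp(3*z - 1).
Then F(2) - F(0) = (4*exp(5)) - (4*exp(-1)) = -(4 - 4*exp(6))*exp(-1).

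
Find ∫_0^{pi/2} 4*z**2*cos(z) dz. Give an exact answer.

-8 + pi**2

Integrate by parts twice (u = z^2, dv = 4*cos(z) dz).
An antiderivative is F(z) = 4*z**2*sin(z) + 8*z*cos(z) - 8*sin(z).
Then F(pi/2) - F(0) = (-8 + pi**2) - (0) = -8 + pi**2.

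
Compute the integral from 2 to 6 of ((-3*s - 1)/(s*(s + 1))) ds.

Factor the denominator: s**2 + s = (s + 1)s.
Partial fractions: (-3*s - 1)/(s*(s + 1)) = -2/(s + 1) - 1/s.
An antiderivative is F(s) = -log(s) - 2*log(s + 1).
Then F(6) - F(2) = (-2*log(7) - log(3) - log(2)) - (-log(18)) = log(3/49).

log(3/49)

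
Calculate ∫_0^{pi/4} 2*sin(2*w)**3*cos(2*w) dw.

1/4

Let u = sin(2*w), so du = 2*cos(2*w) dw. When w = 0, u = 0; when w = pi/4, u = 1.
The integral becomes ∫ u**3 du from 0 to 1, with antiderivative u**4/4.
Back in w: F(w) = sin(2*w)**4/4.
Then F(pi/4) - F(0) = (1/4) - (0) = 1/4.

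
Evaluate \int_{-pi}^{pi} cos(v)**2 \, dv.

Use the identity cos^2(v) = (1 + cos(2*v))/2.
An antiderivative is F(v) = v/2 + sin(2*v)/4.
Then F(pi) - F(-pi) = (pi/2) - (-pi/2) = pi.

pi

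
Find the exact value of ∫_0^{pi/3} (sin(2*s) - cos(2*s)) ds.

An antiderivative is F(s) = -sin(2*s)/2 - cos(2*s)/2.
Then F(pi/3) - F(0) = (1/4 - sqrt(3)/4) - (-1/2) = 3/4 - sqrt(3)/4.

3/4 - sqrt(3)/4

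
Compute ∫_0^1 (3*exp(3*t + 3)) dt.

Let u = 3*t + 3, so du = 3 dt. When t = 0, u = 3; when t = 1, u = 6.
The integral becomes ∫ exp(u) du from 3 to 6, with antiderivative exp(u).
Back in t: F(t) = exp(3*t + 3).
Then F(1) - F(0) = (exp(6)) - (exp(3)) = -exp(3) + exp(6).

-exp(3) + exp(6)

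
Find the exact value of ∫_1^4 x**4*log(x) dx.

-1023/25 + 2048*log(2)/5

Integrate by parts once (u = ln x, dv = x**4 dx).
An antiderivative is F(x) = x**5*(5*log(x) - 1)/25.
Then F(4) - F(1) = (-1024/25 + 2048*log(2)/5) - (-1/25) = -1023/25 + 2048*log(2)/5.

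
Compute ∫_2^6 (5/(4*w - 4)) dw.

An antiderivative is F(w) = 5*log(4*w - 4)/4.
Then F(6) - F(2) = (5*log(20)/4) - (5*log(2)/2) = 5*log(5)/4.

5*log(5)/4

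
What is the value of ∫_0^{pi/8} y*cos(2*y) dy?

-1/4 + sqrt(2)*pi/32 + sqrt(2)/8

Integrate by parts once (u = y, dv = cos(2*y) dy).
An antiderivative is F(y) = y*sin(2*y)/2 + cos(2*y)/4.
Then F(pi/8) - F(0) = (sqrt(2)*(pi + 4)/32) - (1/4) = -1/4 + sqrt(2)*pi/32 + sqrt(2)/8.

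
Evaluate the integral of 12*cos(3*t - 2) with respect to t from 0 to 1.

4*sin(1) + 4*sin(2)

Let u = 3*t - 2, so du = 3 dt. When t = 0, u = -2; when t = 1, u = 1.
The integral becomes 4·∫ cos(u) du from -2 to 1, with antiderivative 4*sin(u).
Back in t: F(t) = 4*sin(3*t - 2).
Then F(1) - F(0) = (4*sin(1)) - (-4*sin(2)) = 4*sin(1) + 4*sin(2).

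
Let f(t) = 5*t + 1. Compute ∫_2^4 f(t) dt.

32

By the power rule, an antiderivative is F(t) = 5*t**2/2 + t.
Then F(4) - F(2) = (44) - (12) = 32.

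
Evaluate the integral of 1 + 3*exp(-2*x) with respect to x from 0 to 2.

7/2 - 3*exp(-4)/2

An antiderivative is F(x) = x - 3*exp(-2*x)/2.
Then F(2) - F(0) = (2 - 3*exp(-4)/2) - (-3/2) = 7/2 - 3*exp(-4)/2.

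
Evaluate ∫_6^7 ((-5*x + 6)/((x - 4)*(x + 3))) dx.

-3*log(5) - log(2) + 4*log(3)

Factor the denominator: x**2 - x - 12 = (x + 3)(x - 4).
Partial fractions: (-5*x + 6)/((x - 4)*(x + 3)) = -3/(x + 3) - 2/(x - 4).
An antiderivative is F(x) = -2*log(x - 4) - 3*log(x + 3).
Then F(7) - F(6) = (-3*log(5) - 2*log(3) - 3*log(2)) - (-6*log(3) - 2*log(2)) = -3*log(5) - log(2) + 4*log(3).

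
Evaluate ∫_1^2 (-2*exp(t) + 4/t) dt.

-2*exp(2) + 4*log(2) + 2*exp(1)

An antiderivative is F(t) = -2*exp(t) + 4*log(t).
Then F(2) - F(1) = (-2*exp(2) + log(16)) - (-2*exp(1)) = -2*exp(2) + 4*log(2) + 2*exp(1).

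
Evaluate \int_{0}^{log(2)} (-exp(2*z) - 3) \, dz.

-log(8) - 3/2

An antiderivative is F(z) = -exp(2*z)/2 - 3*z.
Then F(log(2)) - F(0) = (-log(8) - 2) - (-1/2) = -log(8) - 3/2.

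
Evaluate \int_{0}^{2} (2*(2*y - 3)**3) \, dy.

-20

Let u = 2*y - 3, so du = 2 dy. When y = 0, u = -3; when y = 2, u = 1.
The integral becomes ∫ u**3 du from -3 to 1, with antiderivative u**4/4.
Back in y: F(y) = (2*y - 3)**4/4.
Then F(2) - F(0) = (1/4) - (81/4) = -20.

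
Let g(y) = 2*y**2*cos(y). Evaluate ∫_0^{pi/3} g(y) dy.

Integrate by parts twice (u = y^2, dv = 2*cos(y) dy).
An antiderivative is F(y) = 2*y**2*sin(y) + 4*y*cos(y) - 4*sin(y).
Then F(pi/3) - F(0) = (-2*sqrt(3) + sqrt(3)*pi**2/9 + 2*pi/3) - (0) = -2*sqrt(3) + sqrt(3)*pi**2/9 + 2*pi/3.

-2*sqrt(3) + sqrt(3)*pi**2/9 + 2*pi/3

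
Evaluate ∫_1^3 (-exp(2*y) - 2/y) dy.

An antiderivative is F(y) = -exp(2*y)/2 - 2*log(y).
Then F(3) - F(1) = (-exp(6)/2 - log(9)) - (-exp(2)/2) = -exp(6)/2 - log(9) + exp(2)/2.

-exp(6)/2 - log(9) + exp(2)/2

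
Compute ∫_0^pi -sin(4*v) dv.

An antiderivative is F(v) = cos(4*v)/4.
Then F(pi) - F(0) = (1/4) - (1/4) = 0.

0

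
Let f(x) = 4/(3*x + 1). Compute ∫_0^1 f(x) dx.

An antiderivative is F(x) = 4*log(3*x + 1)/3.
Then F(1) - F(0) = (8*log(2)/3) - (0) = 8*log(2)/3.

8*log(2)/3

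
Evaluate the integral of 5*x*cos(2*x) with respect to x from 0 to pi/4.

-5/4 + 5*pi/8

Integrate by parts once (u = x, dv = 5*cos(2*x) dx).
An antiderivative is F(x) = 5*x*sin(2*x)/2 + 5*cos(2*x)/4.
Then F(pi/4) - F(0) = (5*pi/8) - (5/4) = -5/4 + 5*pi/8.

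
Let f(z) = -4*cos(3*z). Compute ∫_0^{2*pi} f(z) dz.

0

An antiderivative is F(z) = -4*sin(3*z)/3.
Then F(2*pi) - F(0) = (0) - (0) = 0.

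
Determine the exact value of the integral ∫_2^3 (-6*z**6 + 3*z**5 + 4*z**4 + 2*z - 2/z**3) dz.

By the power rule, an antiderivative is F(z) = -6*z**7/7 + z**6/2 + 4*z**5/5 + z**2 + z**(-2).
Then F(3) - F(2) = (-823133/630) - (-6701/140) = -1585957/1260.

-1585957/1260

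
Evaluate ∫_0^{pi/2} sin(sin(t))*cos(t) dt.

Let u = sin(t), so du = cos(t) dt. When t = 0, u = 0; when t = pi/2, u = 1.
The integral becomes ∫ sin(u) du from 0 to 1, with antiderivative -cos(u).
Back in t: F(t) = -cos(sin(t)).
Then F(pi/2) - F(0) = (-cos(1)) - (-1) = 1 - cos(1).

1 - cos(1)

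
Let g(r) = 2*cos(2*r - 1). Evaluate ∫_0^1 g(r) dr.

2*sin(1)

Let u = 2*r - 1, so du = 2 dr. When r = 0, u = -1; when r = 1, u = 1.
The integral becomes ∫ cos(u) du from -1 to 1, with antiderivative sin(u).
Back in r: F(r) = sin(2*r - 1).
Then F(1) - F(0) = (sin(1)) - (-sin(1)) = 2*sin(1).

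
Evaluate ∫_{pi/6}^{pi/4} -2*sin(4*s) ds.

An antiderivative is F(s) = cos(4*s)/2.
Then F(pi/4) - F(pi/6) = (-1/2) - (-1/4) = -1/4.

-1/4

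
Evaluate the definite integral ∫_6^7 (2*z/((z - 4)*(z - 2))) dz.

log(81/25)

Factor the denominator: z**2 - 6*z + 8 = (z - 2)(z - 4).
Partial fractions: 2*z/((z - 4)*(z - 2)) = -2/(z - 2) + 4/(z - 4).
An antiderivative is F(z) = 4*log(z - 4) - 2*log(z - 2).
Then F(7) - F(6) = (log(81/25)) - (0) = log(81/25).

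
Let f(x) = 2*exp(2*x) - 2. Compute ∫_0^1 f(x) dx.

-3 + exp(2)

An antiderivative is F(x) = exp(2*x) - 2*x.
Then F(1) - F(0) = (-2 + exp(2)) - (1) = -3 + exp(2).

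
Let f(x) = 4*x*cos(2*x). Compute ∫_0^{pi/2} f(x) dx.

-2

Integrate by parts once (u = x, dv = 4*cos(2*x) dx).
An antiderivative is F(x) = 2*x*sin(2*x) + cos(2*x).
Then F(pi/2) - F(0) = (-1) - (1) = -2.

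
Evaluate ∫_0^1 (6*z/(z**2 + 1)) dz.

log(8)

Let u = z**2 + 1, so du = 2*z dz. When z = 0, u = 1; when z = 1, u = 2.
The integral becomes 3·∫ 1/u du from 1 to 2, with antiderivative 3*log(u).
Back in z: F(z) = 3*log(z**2 + 1).
Then F(1) - F(0) = (log(8)) - (0) = log(8).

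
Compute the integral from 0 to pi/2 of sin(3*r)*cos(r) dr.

1/2

Use the identity sin(3*r)cos(r) = [sin(4*r) + sin(2*r)]/2.
An antiderivative is F(r) = -cos(2*r)/4 - cos(4*r)/8.
Then F(pi/2) - F(0) = (1/8) - (-3/8) = 1/2.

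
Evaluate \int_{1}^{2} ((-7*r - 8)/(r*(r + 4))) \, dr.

Factor the denominator: r**2 + 4*r = (r + 4)r.
Partial fractions: (-7*r - 8)/(r*(r + 4)) = -5/(r + 4) - 2/r.
An antiderivative is F(r) = -2*log(r) - 5*log(r + 4).
Then F(2) - F(1) = (-5*log(3) - 7*log(2)) - (-5*log(5)) = -5*log(3) - 7*log(2) + 5*log(5).

-5*log(3) - 7*log(2) + 5*log(5)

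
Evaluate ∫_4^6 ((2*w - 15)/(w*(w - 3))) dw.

Factor the denominator: w**2 - 3*w = w(w - 3).
Partial fractions: (2*w - 15)/(w*(w - 3)) = 5/w - 3/(w - 3).
An antiderivative is F(w) = 5*log(w) - 3*log(w - 3).
Then F(6) - F(4) = (2*log(3) + 5*log(2)) - (10*log(2)) = log(9/32).

log(9/32)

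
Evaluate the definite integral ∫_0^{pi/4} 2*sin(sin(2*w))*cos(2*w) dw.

Let u = sin(2*w), so du = 2*cos(2*w) dw. When w = 0, u = 0; when w = pi/4, u = 1.
The integral becomes ∫ sin(u) du from 0 to 1, with antiderivative -cos(u).
Back in w: F(w) = -cos(sin(2*w)).
Then F(pi/4) - F(0) = (-cos(1)) - (-1) = 1 - cos(1).

1 - cos(1)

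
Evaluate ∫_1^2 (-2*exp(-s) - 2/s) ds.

An antiderivative is F(s) = -2*log(s) + 2*exp(-s).
Then F(2) - F(1) = (-2*log(2) + 2*exp(-2)) - (2*exp(-1)) = -2*log(2) - 2*exp(-1) + 2*exp(-2).

-2*log(2) - 2*exp(-1) + 2*exp(-2)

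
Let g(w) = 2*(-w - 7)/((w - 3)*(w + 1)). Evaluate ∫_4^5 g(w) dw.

-3*log(5) - 2*log(2) + 3*log(3)

Factor the denominator: w**2 - 2*w - 3 = (w + 1)(w - 3).
Partial fractions: 2*(-w - 7)/((w - 3)*(w + 1)) = 3/(w + 1) - 5/(w - 3).
An antiderivative is F(w) = -5*log(w - 3) + 3*log(w + 1).
Then F(5) - F(4) = (log(27/4)) - (3*log(5)) = -3*log(5) - 2*log(2) + 3*log(3).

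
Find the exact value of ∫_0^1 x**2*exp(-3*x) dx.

2/27 - 17*exp(-3)/27

Integrate by parts twice (u = x^2, dv = exp(-3*x) dx).
An antiderivative is F(x) = (-9*x**2 - 6*x - 2)*exp(-3*x)/27.
Then F(1) - F(0) = (-17*exp(-3)/27) - (-2/27) = 2/27 - 17*exp(-3)/27.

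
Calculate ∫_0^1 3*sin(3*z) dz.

Let u = 3*z, so du = 3 dz. When z = 0, u = 0; when z = 1, u = 3.
The integral becomes ∫ sin(u) du from 0 to 3, with antiderivative -cos(u).
Back in z: F(z) = -cos(3*z).
Then F(1) - F(0) = (-cos(3)) - (-1) = 1 - cos(3).

1 - cos(3)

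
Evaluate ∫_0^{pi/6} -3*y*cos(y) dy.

Integrate by parts once (u = y, dv = -3*cos(y) dy).
An antiderivative is F(y) = -3*y*sin(y) - 3*cos(y).
Then F(pi/6) - F(0) = (-3*sqrt(3)/2 - pi/4) - (-3) = -3*sqrt(3)/2 - pi/4 + 3.

-3*sqrt(3)/2 - pi/4 + 3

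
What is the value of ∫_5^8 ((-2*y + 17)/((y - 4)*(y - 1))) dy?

-5*log(7) + 16*log(2)

Factor the denominator: y**2 - 5*y + 4 = (y - 1)(y - 4).
Partial fractions: (-2*y + 17)/((y - 4)*(y - 1)) = -5/(y - 1) + 3/(y - 4).
An antiderivative is F(y) = 3*log(y - 4) - 5*log(y - 1).
Then F(8) - F(5) = (-5*log(7) + 6*log(2)) - (-10*log(2)) = -5*log(7) + 16*log(2).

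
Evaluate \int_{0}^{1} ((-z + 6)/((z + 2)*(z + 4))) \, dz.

-5*log(5) + 6*log(2) + 4*log(3)

Factor the denominator: z**2 + 6*z + 8 = (z + 4)(z + 2).
Partial fractions: (-z + 6)/((z + 2)*(z + 4)) = -5/(z + 4) + 4/(z + 2).
An antiderivative is F(z) = 4*log(z + 2) - 5*log(z + 4).
Then F(1) - F(0) = (-5*log(5) + 4*log(3)) - (-log(64)) = -5*log(5) + 6*log(2) + 4*log(3).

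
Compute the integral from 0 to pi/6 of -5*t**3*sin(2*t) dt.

-5*pi/16 - 5*sqrt(3)*pi**2/96 + 5*pi**3/864 + 15*sqrt(3)/16

Integrate by parts 3 times (u = t^3, dv = -5*sin(2*t) dt).
An antiderivative is F(t) = 5*t**3*cos(2*t)/2 - 15*t**2*sin(2*t)/4 - 15*t*cos(2*t)/4 + 15*sin(2*t)/8.
Then F(pi/6) - F(0) = (-5*pi/16 - 5*sqrt(3)*pi**2/96 + 5*pi**3/864 + 15*sqrt(3)/16) - (0) = -5*pi/16 - 5*sqrt(3)*pi**2/96 + 5*pi**3/864 + 15*sqrt(3)/16.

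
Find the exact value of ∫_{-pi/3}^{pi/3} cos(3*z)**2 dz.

Use the identity cos^2(3*z) = (1 + cos(6*z))/2.
An antiderivative is F(z) = z/2 + sin(6*z)/12.
Then F(pi/3) - F(-pi/3) = (pi/6) - (-pi/6) = pi/3.

pi/3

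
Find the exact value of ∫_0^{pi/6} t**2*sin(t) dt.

Integrate by parts twice (u = t^2, dv = sin(t) dt).
An antiderivative is F(t) = -t**2*cos(t) + 2*t*sin(t) + 2*cos(t).
Then F(pi/6) - F(0) = (-sqrt(3)*pi**2/72 + pi/6 + sqrt(3)) - (2) = -2 - sqrt(3)*pi**2/72 + pi/6 + sqrt(3).

-2 - sqrt(3)*pi**2/72 + pi/6 + sqrt(3)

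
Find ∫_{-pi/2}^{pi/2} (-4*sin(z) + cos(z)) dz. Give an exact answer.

An antiderivative is F(z) = sin(z) + 4*cos(z).
Then F(pi/2) - F(-pi/2) = (1) - (-1) = 2.

2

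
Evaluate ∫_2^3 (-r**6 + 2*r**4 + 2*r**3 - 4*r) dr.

-13107/70

By the power rule, an antiderivative is F(r) = -r**7/7 + 2*r**5/5 + r**4/2 - 2*r**2.
Then F(3) - F(2) = (-13491/70) - (-192/35) = -13107/70.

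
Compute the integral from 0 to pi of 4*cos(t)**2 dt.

Use the identity cos^2(t) = (1 + cos(2*t))/2.
An antiderivative is F(t) = 2*t + sin(2*t).
Then F(pi) - F(0) = (2*pi) - (0) = 2*pi.

2*pi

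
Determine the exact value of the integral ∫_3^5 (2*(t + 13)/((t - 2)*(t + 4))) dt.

-log(3) + 3*log(7)

Factor the denominator: t**2 + 2*t - 8 = (t + 4)(t - 2).
Partial fractions: 2*(t + 13)/((t - 2)*(t + 4)) = -3/(t + 4) + 5/(t - 2).
An antiderivative is F(t) = 5*log(t - 2) - 3*log(t + 4).
Then F(5) - F(3) = (-log(3)) - (-3*log(7)) = -log(3) + 3*log(7).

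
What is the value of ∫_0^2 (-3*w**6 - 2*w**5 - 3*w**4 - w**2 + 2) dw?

By the power rule, an antiderivative is F(w) = -3*w**7/7 - w**6/3 - 3*w**5/5 - w**3/3 + 2*w.
Then F(2) - F(0) = (-3292/35) - (0) = -3292/35.

-3292/35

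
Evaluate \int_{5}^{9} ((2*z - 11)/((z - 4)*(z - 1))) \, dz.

Factor the denominator: z**2 - 5*z + 4 = (z - 1)(z - 4).
Partial fractions: (2*z - 11)/((z - 4)*(z - 1)) = 3/(z - 1) - 1/(z - 4).
An antiderivative is F(z) = -log(z - 4) + 3*log(z - 1).
Then F(9) - F(5) = (-log(5) + 9*log(2)) - (log(64)) = log(8/5).

log(8/5)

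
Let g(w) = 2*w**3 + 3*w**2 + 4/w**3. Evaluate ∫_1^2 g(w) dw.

16

By the power rule, an antiderivative is F(w) = w**4/2 + w**3 - 2/w**2.
Then F(2) - F(1) = (31/2) - (-1/2) = 16.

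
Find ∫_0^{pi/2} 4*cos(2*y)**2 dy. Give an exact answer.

Use the identity cos^2(2*y) = (1 + cos(4*y))/2.
An antiderivative is F(y) = 2*y + sin(4*y)/2.
Then F(pi/2) - F(0) = (pi) - (0) = pi.

pi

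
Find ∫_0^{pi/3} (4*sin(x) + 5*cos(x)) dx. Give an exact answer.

An antiderivative is F(x) = 5*sin(x) - 4*cos(x).
Then F(pi/3) - F(0) = (-2 + 5*sqrt(3)/2) - (-4) = 2 + 5*sqrt(3)/2.

2 + 5*sqrt(3)/2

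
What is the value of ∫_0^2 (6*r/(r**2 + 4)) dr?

log(8)

Let u = r**2 + 4, so du = 2*r dr. When r = 0, u = 4; when r = 2, u = 8.
The integral becomes 3·∫ 1/u du from 4 to 8, with antiderivative 3*log(u).
Back in r: F(r) = 3*log(r**2 + 4).
Then F(2) - F(0) = (9*log(2)) - (log(64)) = log(8).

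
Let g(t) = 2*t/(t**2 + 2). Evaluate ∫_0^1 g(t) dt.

Let u = t**2 + 2, so du = 2*t dt. When t = 0, u = 2; when t = 1, u = 3.
The integral becomes ∫ 1/u du from 2 to 3, with antiderivative log(u).
Back in t: F(t) = log(t**2 + 2).
Then F(1) - F(0) = (log(3)) - (log(2)) = log(3/2).

log(3/2)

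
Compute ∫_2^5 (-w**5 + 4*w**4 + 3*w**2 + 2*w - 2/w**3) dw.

1869/100

By the power rule, an antiderivative is F(w) = -w**6/6 + 4*w**5/5 + w**3 + w**2 + w**(-2).
Then F(5) - F(2) = (6881/150) - (1631/60) = 1869/100.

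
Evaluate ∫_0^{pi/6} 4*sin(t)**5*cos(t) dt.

Let u = sin(t), so du = cos(t) dt. When t = 0, u = 0; when t = pi/6, u = 1/2.
The integral becomes 4·∫ u**5 du from 0 to 1/2, with antiderivative 2*u**6/3.
Back in t: F(t) = 2*sin(t)**6/3.
Then F(pi/6) - F(0) = (1/96) - (0) = 1/96.

1/96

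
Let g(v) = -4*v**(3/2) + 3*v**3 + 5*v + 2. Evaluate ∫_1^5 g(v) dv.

2688/5 - 40*sqrt(5)

By the power rule, an antiderivative is F(v) = -8*v**(5/2)/5 + 3*v**4/4 + 5*v**2/2 + 2*v.
Then F(5) - F(1) = (2165/4 - 40*sqrt(5)) - (73/20) = 2688/5 - 40*sqrt(5).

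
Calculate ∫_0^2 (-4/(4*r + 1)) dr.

-log(9)

An antiderivative is F(r) = -log(4*r + 1).
Then F(2) - F(0) = (-log(9)) - (0) = -log(9).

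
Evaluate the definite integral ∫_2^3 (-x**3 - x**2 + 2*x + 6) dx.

By the power rule, an antiderivative is F(x) = -x**4/4 - x**3/3 + x**2 + 6*x.
Then F(3) - F(2) = (-9/4) - (28/3) = -139/12.

-139/12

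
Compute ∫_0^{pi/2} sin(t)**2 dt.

Use the identity sin^2(t) = (1 - cos(2*t))/2.
An antiderivative is F(t) = t/2 - sin(2*t)/4.
Then F(pi/2) - F(0) = (pi/4) - (0) = pi/4.

pi/4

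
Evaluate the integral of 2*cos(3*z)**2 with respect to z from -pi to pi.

Use the identity cos^2(3*z) = (1 + cos(6*z))/2.
An antiderivative is F(z) = z + sin(6*z)/6.
Then F(pi) - F(-pi) = (pi) - (-pi) = 2*pi.

2*pi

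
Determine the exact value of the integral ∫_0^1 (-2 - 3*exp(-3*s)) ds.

An antiderivative is F(s) = -2*s + exp(-3*s).
Then F(1) - F(0) = (-2 + exp(-3)) - (1) = -3 + exp(-3).

-3 + exp(-3)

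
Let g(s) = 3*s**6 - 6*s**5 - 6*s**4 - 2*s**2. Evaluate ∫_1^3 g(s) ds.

-10382/105

By the power rule, an antiderivative is F(s) = 3*s**7/7 - s**6 - 6*s**5/5 - 2*s**3/3.
Then F(3) - F(1) = (-3546/35) - (-256/105) = -10382/105.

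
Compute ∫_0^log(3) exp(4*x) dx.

20

Let u = exp(x), so du = exp(x) dx. When x = 0, u = 1; when x = log(3), u = 3.
The integral becomes ∫ u**3 du from 1 to 3, with antiderivative u**4/4.
Back in x: F(x) = exp(4*x)/4.
Then F(log(3)) - F(0) = (81/4) - (1/4) = 20.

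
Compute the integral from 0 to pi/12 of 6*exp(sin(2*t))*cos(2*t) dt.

Let u = sin(2*t), so du = 2*cos(2*t) dt. When t = 0, u = 0; when t = pi/12, u = 1/2.
The integral becomes 3·∫ exp(u) du from 0 to 1/2, with antiderivative 3*exp(u).
Back in t: F(t) = 3*exp(sin(2*t)).
Then F(pi/12) - F(0) = (3*exp(1/2)) - (3) = -3 + 3*exp(1/2).

-3 + 3*exp(1/2)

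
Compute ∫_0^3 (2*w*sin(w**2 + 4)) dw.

Let u = w**2 + 4, so du = 2*w dw. When w = 0, u = 4; when w = 3, u = 13.
The integral becomes ∫ sin(u) du from 4 to 13, with antiderivative -cos(u).
Back in w: F(w) = -cos(w**2 + 4).
Then F(3) - F(0) = (-cos(13)) - (-cos(4)) = -cos(13) + cos(4).

-cos(13) + cos(4)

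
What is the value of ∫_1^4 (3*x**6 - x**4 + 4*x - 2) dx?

By the power rule, an antiderivative is F(x) = 3*x**7/7 - x**5/5 + 2*x**2 - 2*x.
Then F(4) - F(1) = (239432/35) - (8/35) = 239424/35.

239424/35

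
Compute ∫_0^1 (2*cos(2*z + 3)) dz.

sin(5) - sin(3)

Let u = 2*z + 3, so du = 2 dz. When z = 0, u = 3; when z = 1, u = 5.
The integral becomes ∫ cos(u) du from 3 to 5, with antiderivative sin(u).
Back in z: F(z) = sin(2*z + 3).
Then F(1) - F(0) = (sin(5)) - (sin(3)) = sin(5) - sin(3).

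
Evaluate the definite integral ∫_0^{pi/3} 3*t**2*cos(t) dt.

Integrate by parts twice (u = t^2, dv = 3*cos(t) dt).
An antiderivative is F(t) = 3*t**2*sin(t) + 6*t*cos(t) - 6*sin(t).
Then F(pi/3) - F(0) = (-3*sqrt(3) + sqrt(3)*pi**2/6 + pi) - (0) = -3*sqrt(3) + sqrt(3)*pi**2/6 + pi.

-3*sqrt(3) + sqrt(3)*pi**2/6 + pi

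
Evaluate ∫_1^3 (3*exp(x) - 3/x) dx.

-3*exp(1) - 3*log(3) + 3*exp(3)

An antiderivative is F(x) = 3*exp(x) - 3*log(x).
Then F(3) - F(1) = (-3*log(3) + 3*exp(3)) - (3*exp(1)) = -3*exp(1) - 3*log(3) + 3*exp(3).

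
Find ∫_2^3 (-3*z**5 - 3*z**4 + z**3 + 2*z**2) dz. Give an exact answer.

-25811/60

By the power rule, an antiderivative is F(z) = -z**6/2 - 3*z**5/5 + z**4/4 + 2*z**3/3.
Then F(3) - F(2) = (-9441/20) - (-628/15) = -25811/60.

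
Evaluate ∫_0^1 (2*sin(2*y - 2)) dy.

Let u = 2*y - 2, so du = 2 dy. When y = 0, u = -2; when y = 1, u = 0.
The integral becomes ∫ sin(u) du from -2 to 0, with antiderivative -cos(u).
Back in y: F(y) = -cos(2*y - 2).
Then F(1) - F(0) = (-1) - (-cos(2)) = -1 + cos(2).

-1 + cos(2)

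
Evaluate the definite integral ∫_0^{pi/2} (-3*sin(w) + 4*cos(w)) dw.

An antiderivative is F(w) = 4*sin(w) + 3*cos(w).
Then F(pi/2) - F(0) = (4) - (3) = 1.

1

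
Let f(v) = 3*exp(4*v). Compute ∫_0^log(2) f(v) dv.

Let u = exp(v), so du = exp(v) dv. When v = 0, u = 1; when v = log(2), u = 2.
The integral becomes 3·∫ u**3 du from 1 to 2, with antiderivative 3*u**4/4.
Back in v: F(v) = 3*exp(4*v)/4.
Then F(log(2)) - F(0) = (12) - (3/4) = 45/4.

45/4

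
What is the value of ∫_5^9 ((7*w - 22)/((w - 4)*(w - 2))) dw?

-4*log(3) + 3*log(5) + 4*log(7)

Factor the denominator: w**2 - 6*w + 8 = (w - 2)(w - 4).
Partial fractions: (7*w - 22)/((w - 4)*(w - 2)) = 4/(w - 2) + 3/(w - 4).
An antiderivative is F(w) = 3*log(w - 4) + 4*log(w - 2).
Then F(9) - F(5) = (3*log(5) + 4*log(7)) - (log(81)) = -4*log(3) + 3*log(5) + 4*log(7).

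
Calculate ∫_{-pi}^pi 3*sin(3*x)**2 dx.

3*pi

Use the identity sin^2(3*x) = (1 - cos(6*x))/2.
An antiderivative is F(x) = 3*x/2 - sin(6*x)/4.
Then F(pi) - F(-pi) = (3*pi/2) - (-3*pi/2) = 3*pi.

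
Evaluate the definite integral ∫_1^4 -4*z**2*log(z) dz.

28 - 512*log(2)/3

Integrate by parts once (u = ln z, dv = -4*z**2 dz).
An antiderivative is F(z) = -4*z**3*(3*log(z) - 1)/9.
Then F(4) - F(1) = (256/9 - 512*log(2)/3) - (4/9) = 28 - 512*log(2)/3.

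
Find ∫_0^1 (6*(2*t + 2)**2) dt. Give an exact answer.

56

Let u = 2*t + 2, so du = 2 dt. When t = 0, u = 2; when t = 1, u = 4.
The integral becomes 3·∫ u**2 du from 2 to 4, with antiderivative u**3.
Back in t: F(t) = (2*t + 2)**3.
Then F(1) - F(0) = (64) - (8) = 56.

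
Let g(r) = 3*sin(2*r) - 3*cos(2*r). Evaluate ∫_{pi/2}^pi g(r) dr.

-3

An antiderivative is F(r) = -3*sin(2*r)/2 - 3*cos(2*r)/2.
Then F(pi) - F(pi/2) = (-3/2) - (3/2) = -3.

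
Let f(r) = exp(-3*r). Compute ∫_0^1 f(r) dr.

An antiderivative is F(r) = -exp(-3*r)/3.
Then F(1) - F(0) = (-exp(-3)/3) - (-1/3) = -(1 - exp(3))*exp(-3)/3.

-(1 - exp(3))*exp(-3)/3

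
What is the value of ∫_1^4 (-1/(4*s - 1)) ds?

An antiderivative is F(s) = -log(4*s - 1)/4.
Then F(4) - F(1) = (-log(15)/4) - (-log(3)/4) = -log(15)/4 + log(3)/4.

-log(15)/4 + log(3)/4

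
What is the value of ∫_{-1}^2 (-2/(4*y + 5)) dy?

-log(13)/2

An antiderivative is F(y) = -log(4*y + 5)/2.
Then F(2) - F(-1) = (-log(13)/2) - (0) = -log(13)/2.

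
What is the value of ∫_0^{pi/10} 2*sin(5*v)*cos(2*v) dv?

10/21 - sqrt(10 - 2*sqrt(5))/21

Use the identity sin(5*v)cos(2*v) = [sin(7*v) + sin(3*v)]/2.
An antiderivative is F(v) = -cos(3*v)/3 - cos(7*v)/7.
Then F(pi/10) - F(0) = (-sqrt(10 - 2*sqrt(5))/21) - (-10/21) = 10/21 - sqrt(10 - 2*sqrt(5))/21.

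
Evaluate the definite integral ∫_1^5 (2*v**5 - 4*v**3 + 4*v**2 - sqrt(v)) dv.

4750 - 10*sqrt(5)/3

By the power rule, an antiderivative is F(v) = v**6/3 - v**4 - 2*v**(3/2)/3 + 4*v**3/3.
Then F(5) - F(1) = (4750 - 10*sqrt(5)/3) - (0) = 4750 - 10*sqrt(5)/3.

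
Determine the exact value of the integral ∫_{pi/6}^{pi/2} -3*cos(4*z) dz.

3*sqrt(3)/8

An antiderivative is F(z) = -3*sin(4*z)/4.
Then F(pi/2) - F(pi/6) = (0) - (-3*sqrt(3)/8) = 3*sqrt(3)/8.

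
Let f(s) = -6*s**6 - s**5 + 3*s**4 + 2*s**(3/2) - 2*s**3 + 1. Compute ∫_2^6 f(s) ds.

-25576988/105 - 16*sqrt(2)/5 + 144*sqrt(6)/5

By the power rule, an antiderivative is F(s) = -6*s**7/7 - s**6/6 + 4*s**(5/2)/5 + 3*s**5/5 - s**4/2 + s.
Then F(6) - F(2) = (-8529414/35 + 144*sqrt(6)/5) - (-11254/105 + 16*sqrt(2)/5) = -25576988/105 - 16*sqrt(2)/5 + 144*sqrt(6)/5.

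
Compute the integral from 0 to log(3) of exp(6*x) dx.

Let u = exp(x), so du = exp(x) dx. When x = 0, u = 1; when x = log(3), u = 3.
The integral becomes ∫ u**5 du from 1 to 3, with antiderivative u**6/6.
Back in x: F(x) = exp(6*x)/6.
Then F(log(3)) - F(0) = (243/2) - (1/6) = 364/3.

364/3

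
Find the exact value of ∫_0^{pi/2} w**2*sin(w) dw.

Integrate by parts twice (u = w^2, dv = sin(w) dw).
An antiderivative is F(w) = -w**2*cos(w) + 2*w*sin(w) + 2*cos(w).
Then F(pi/2) - F(0) = (pi) - (2) = -2 + pi.

-2 + pi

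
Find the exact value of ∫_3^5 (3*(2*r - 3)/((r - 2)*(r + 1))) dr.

-5*log(2) + 6*log(3)

Factor the denominator: r**2 - r - 2 = (r + 1)(r - 2).
Partial fractions: 3*(2*r - 3)/((r - 2)*(r + 1)) = 5/(r + 1) + 1/(r - 2).
An antiderivative is F(r) = log(r - 2) + 5*log(r + 1).
Then F(5) - F(3) = (5*log(2) + 6*log(3)) - (10*log(2)) = -5*log(2) + 6*log(3).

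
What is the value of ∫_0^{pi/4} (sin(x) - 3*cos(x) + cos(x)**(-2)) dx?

An antiderivative is F(x) = -3*sin(x) - cos(x) + tan(x).
Then F(pi/4) - F(0) = (1 - 2*sqrt(2)) - (-1) = 2 - 2*sqrt(2).

2 - 2*sqrt(2)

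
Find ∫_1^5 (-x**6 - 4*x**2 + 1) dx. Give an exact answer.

By the power rule, an antiderivative is F(x) = -x**7/7 - 4*x**3/3 + x.
Then F(5) - F(1) = (-237770/21) - (-10/21) = -237760/21.

-237760/21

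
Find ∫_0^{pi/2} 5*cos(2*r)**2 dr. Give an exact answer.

Use the identity cos^2(2*r) = (1 + cos(4*r))/2.
An antiderivative is F(r) = 5*r/2 + 5*sin(4*r)/8.
Then F(pi/2) - F(0) = (5*pi/4) - (0) = 5*pi/4.

5*pi/4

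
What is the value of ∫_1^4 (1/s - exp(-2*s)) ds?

An antiderivative is F(s) = log(s) + exp(-2*s)/2.
Then F(4) - F(1) = (exp(-8)/2 + 2*log(2)) - (exp(-2)/2) = (-exp(6) + 1 + 4*exp(8)*log(2))*exp(-8)/2.

(-exp(6) + 1 + 4*exp(8)*log(2))*exp(-8)/2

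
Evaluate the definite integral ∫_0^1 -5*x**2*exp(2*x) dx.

5/4 - 5*exp(2)/4

Integrate by parts twice (u = x^2, dv = -5*exp(2*x) dx).
An antiderivative is F(x) = (-10*x**2 + 10*x - 5)*exp(2*x)/4.
Then F(1) - F(0) = (-5*exp(2)/4) - (-5/4) = 5/4 - 5*exp(2)/4.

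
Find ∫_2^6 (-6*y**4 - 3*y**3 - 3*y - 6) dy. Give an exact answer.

By the power rule, an antiderivative is F(y) = -6*y**5/5 - 3*y**4/4 - 3*y**2/2 - 6*y.
Then F(6) - F(2) = (-51966/5) - (-342/5) = -51624/5.

-51624/5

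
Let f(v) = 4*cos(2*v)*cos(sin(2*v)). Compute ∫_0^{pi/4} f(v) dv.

Let u = sin(2*v), so du = 2*cos(2*v) dv. When v = 0, u = 0; when v = pi/4, u = 1.
The integral becomes 2·∫ cos(u) du from 0 to 1, with antiderivative 2*sin(u).
Back in v: F(v) = 2*sin(sin(2*v)).
Then F(pi/4) - F(0) = (2*sin(1)) - (0) = 2*sin(1).

2*sin(1)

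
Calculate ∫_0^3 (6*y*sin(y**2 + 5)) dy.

Let u = y**2 + 5, so du = 2*y dy. When y = 0, u = 5; when y = 3, u = 14.
The integral becomes 3·∫ sin(u) du from 5 to 14, with antiderivative -3*cos(u).
Back in y: F(y) = -3*cos(y**2 + 5).
Then F(3) - F(0) = (-3*cos(14)) - (-3*cos(5)) = -3*cos(14) + 3*cos(5).

-3*cos(14) + 3*cos(5)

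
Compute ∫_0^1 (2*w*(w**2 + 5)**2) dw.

Let u = w**2 + 5, so du = 2*w dw. When w = 0, u = 5; when w = 1, u = 6.
The integral becomes ∫ u**2 du from 5 to 6, with antiderivative u**3/3.
Back in w: F(w) = (w**2 + 5)**3/3.
Then F(1) - F(0) = (72) - (125/3) = 91/3.

91/3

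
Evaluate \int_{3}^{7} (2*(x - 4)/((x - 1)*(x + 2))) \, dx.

-4*log(5) + 6*log(3)

Factor the denominator: x**2 + x - 2 = (x + 2)(x - 1).
Partial fractions: 2*(x - 4)/((x - 1)*(x + 2)) = 4/(x + 2) - 2/(x - 1).
An antiderivative is F(x) = -2*log(x - 1) + 4*log(x + 2).
Then F(7) - F(3) = (-2*log(2) + 6*log(3)) - (-2*log(2) + 4*log(5)) = -4*log(5) + 6*log(3).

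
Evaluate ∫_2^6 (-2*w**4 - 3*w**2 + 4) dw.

-16448/5

By the power rule, an antiderivative is F(w) = -2*w**5/5 - w**3 + 4*w.
Then F(6) - F(2) = (-16512/5) - (-64/5) = -16448/5.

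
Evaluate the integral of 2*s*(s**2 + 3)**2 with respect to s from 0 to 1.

37/3

Let u = s**2 + 3, so du = 2*s ds. When s = 0, u = 3; when s = 1, u = 4.
The integral becomes ∫ u**2 du from 3 to 4, with antiderivative u**3/3.
Back in s: F(s) = (s**2 + 3)**3/3.
Then F(1) - F(0) = (64/3) - (9) = 37/3.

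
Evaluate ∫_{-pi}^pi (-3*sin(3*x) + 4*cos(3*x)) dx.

0

An antiderivative is F(x) = 4*sin(3*x)/3 + cos(3*x).
Then F(pi) - F(-pi) = (-1) - (-1) = 0.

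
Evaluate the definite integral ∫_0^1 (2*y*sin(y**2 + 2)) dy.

cos(2) - cos(3)

Let u = y**2 + 2, so du = 2*y dy. When y = 0, u = 2; when y = 1, u = 3.
The integral becomes ∫ sin(u) du from 2 to 3, with antiderivative -cos(u).
Back in y: F(y) = -cos(y**2 + 2).
Then F(1) - F(0) = (-cos(3)) - (-cos(2)) = cos(2) - cos(3).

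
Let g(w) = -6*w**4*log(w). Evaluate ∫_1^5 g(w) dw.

18744/25 - 3750*log(5)

Integrate by parts once (u = ln w, dv = -6*w**4 dw).
An antiderivative is F(w) = -6*w**5*(5*log(w) - 1)/25.
Then F(5) - F(1) = (750 - 3750*log(5)) - (6/25) = 18744/25 - 3750*log(5).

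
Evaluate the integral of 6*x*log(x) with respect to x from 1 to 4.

-45/2 + 96*log(2)

Integrate by parts once (u = ln x, dv = 6*x dx).
An antiderivative is F(x) = 3*x**2*(2*log(x) - 1)/2.
Then F(4) - F(1) = (-24 + 96*log(2)) - (-3/2) = -45/2 + 96*log(2).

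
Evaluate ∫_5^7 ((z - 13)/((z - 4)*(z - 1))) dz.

log(3/16)

Factor the denominator: z**2 - 5*z + 4 = (z - 1)(z - 4).
Partial fractions: (z - 13)/((z - 4)*(z - 1)) = 4/(z - 1) - 3/(z - 4).
An antiderivative is F(z) = -3*log(z - 4) + 4*log(z - 1).
Then F(7) - F(5) = (log(48)) - (8*log(2)) = log(3/16).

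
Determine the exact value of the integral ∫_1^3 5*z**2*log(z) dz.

-130/9 + 45*log(3)

Integrate by parts once (u = ln z, dv = 5*z**2 dz).
An antiderivative is F(z) = 5*z**3*(3*log(z) - 1)/9.
Then F(3) - F(1) = (-15 + 45*log(3)) - (-5/9) = -130/9 + 45*log(3).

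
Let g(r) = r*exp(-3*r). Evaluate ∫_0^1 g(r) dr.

Integrate by parts once (u = r, dv = exp(-3*r) dr).
An antiderivative is F(r) = (-3*r - 1)*exp(-3*r)/9.
Then F(1) - F(0) = (-4*exp(-3)/9) - (-1/9) = (-4 + exp(3))*exp(-3)/9.

(-4 + exp(3))*exp(-3)/9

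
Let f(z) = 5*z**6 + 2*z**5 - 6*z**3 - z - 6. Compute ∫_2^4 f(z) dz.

88042/7

By the power rule, an antiderivative is F(z) = 5*z**7/7 + z**6/3 - 3*z**4/2 - z**2/2 - 6*z.
Then F(4) - F(2) = (265696/21) - (1570/21) = 88042/7.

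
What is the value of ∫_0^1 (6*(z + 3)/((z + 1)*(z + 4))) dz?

log(25)

Factor the denominator: z**2 + 5*z + 4 = (z + 4)(z + 1).
Partial fractions: 6*(z + 3)/((z + 1)*(z + 4)) = 2/(z + 4) + 4/(z + 1).
An antiderivative is F(z) = 4*log(z + 1) + 2*log(z + 4).
Then F(1) - F(0) = (4*log(2) + 2*log(5)) - (log(16)) = log(25).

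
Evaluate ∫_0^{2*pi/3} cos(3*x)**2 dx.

Use the identity cos^2(3*x) = (1 + cos(6*x))/2.
An antiderivative is F(x) = x/2 + sin(6*x)/12.
Then F(2*pi/3) - F(0) = (pi/3) - (0) = pi/3.

pi/3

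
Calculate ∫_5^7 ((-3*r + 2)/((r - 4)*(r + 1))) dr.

Factor the denominator: r**2 - 3*r - 4 = (r + 1)(r - 4).
Partial fractions: (-3*r + 2)/((r - 4)*(r + 1)) = -1/(r + 1) - 2/(r - 4).
An antiderivative is F(r) = -2*log(r - 4) - log(r + 1).
Then F(7) - F(5) = (-log(72)) - (-log(6)) = -log(12).

-log(12)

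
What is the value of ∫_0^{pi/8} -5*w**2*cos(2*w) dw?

5*sqrt(2)*(-8*pi - pi**2 + 32)/256

Integrate by parts twice (u = w^2, dv = -5*cos(2*w) dw).
An antiderivative is F(w) = -5*w**2*sin(2*w)/2 - 5*w*cos(2*w)/2 + 5*sin(2*w)/4.
Then F(pi/8) - F(0) = (5*sqrt(2)*(-8*pi - pi**2 + 32)/256) - (0) = 5*sqrt(2)*(-8*pi - pi**2 + 32)/256.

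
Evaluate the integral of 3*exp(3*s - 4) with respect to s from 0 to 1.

Let u = 3*s - 4, so du = 3 ds. When s = 0, u = -4; when s = 1, u = -1.
The integral becomes ∫ exp(u) du from -4 to -1, with antiderivative exp(u).
Back in s: F(s) = exp(3*s - 4).
Then F(1) - F(0) = (exp(-1)) - (exp(-4)) = -(1 - exp(3))*exp(-4).

-(1 - exp(3))*exp(-4)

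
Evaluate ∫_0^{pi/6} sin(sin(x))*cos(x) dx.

Let u = sin(x), so du = cos(x) dx. When x = 0, u = 0; when x = pi/6, u = 1/2.
The integral becomes ∫ sin(u) du from 0 to 1/2, with antiderivative -cos(u).
Back in x: F(x) = -cos(sin(x)).
Then F(pi/6) - F(0) = (-cos(1/2)) - (-1) = 1 - cos(1/2).

1 - cos(1/2)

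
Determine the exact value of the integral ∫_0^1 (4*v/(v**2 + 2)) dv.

Let u = v**2 + 2, so du = 2*v dv. When v = 0, u = 2; when v = 1, u = 3.
The integral becomes 2·∫ 1/u du from 2 to 3, with antiderivative 2*log(u).
Back in v: F(v) = 2*log(v**2 + 2).
Then F(1) - F(0) = (log(9)) - (log(4)) = log(9/4).

log(9/4)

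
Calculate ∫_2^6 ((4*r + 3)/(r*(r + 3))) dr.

Factor the denominator: r**2 + 3*r = (r + 3)r.
Partial fractions: (4*r + 3)/(r*(r + 3)) = 3/(r + 3) + 1/r.
An antiderivative is F(r) = log(r) + 3*log(r + 3).
Then F(6) - F(2) = (log(2) + 7*log(3)) - (log(2) + 3*log(5)) = -3*log(5) + 7*log(3).

-3*log(5) + 7*log(3)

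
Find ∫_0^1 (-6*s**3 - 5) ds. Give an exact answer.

-13/2

By the power rule, an antiderivative is F(s) = -3*s**4/2 - 5*s.
Then F(1) - F(0) = (-13/2) - (0) = -13/2.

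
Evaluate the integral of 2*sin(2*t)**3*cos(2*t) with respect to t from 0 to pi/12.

Let u = sin(2*t), so du = 2*cos(2*t) dt. When t = 0, u = 0; when t = pi/12, u = 1/2.
The integral becomes ∫ u**3 du from 0 to 1/2, with antiderivative u**4/4.
Back in t: F(t) = sin(2*t)**4/4.
Then F(pi/12) - F(0) = (1/64) - (0) = 1/64.

1/64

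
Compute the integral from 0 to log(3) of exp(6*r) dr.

364/3

Let u = exp(r), so du = exp(r) dr. When r = 0, u = 1; when r = log(3), u = 3.
The integral becomes ∫ u**5 du from 1 to 3, with antiderivative u**6/6.
Back in r: F(r) = exp(6*r)/6.
Then F(log(3)) - F(0) = (243/2) - (1/6) = 364/3.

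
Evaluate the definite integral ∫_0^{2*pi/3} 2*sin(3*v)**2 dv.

2*pi/3

Use the identity sin^2(3*v) = (1 - cos(6*v))/2.
An antiderivative is F(v) = v - sin(6*v)/6.
Then F(2*pi/3) - F(0) = (2*pi/3) - (0) = 2*pi/3.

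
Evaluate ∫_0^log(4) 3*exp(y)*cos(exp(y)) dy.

Let u = exp(y), so du = exp(y) dy. When y = 0, u = 1; when y = log(4), u = 4.
The integral becomes 3·∫ cos(u) du from 1 to 4, with antiderivative 3*sin(u).
Back in y: F(y) = 3*sin(exp(y)).
Then F(log(4)) - F(0) = (3*sin(4)) - (3*sin(1)) = -3*sin(1) + 3*sin(4).

-3*sin(1) + 3*sin(4)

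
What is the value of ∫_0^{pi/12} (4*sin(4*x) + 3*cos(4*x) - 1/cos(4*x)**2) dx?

sqrt(3)/8 + 1/2

An antiderivative is F(x) = 3*sin(4*x)/4 - cos(4*x) - tan(4*x)/4.
Then F(pi/12) - F(0) = (-1/2 + sqrt(3)/8) - (-1) = sqrt(3)/8 + 1/2.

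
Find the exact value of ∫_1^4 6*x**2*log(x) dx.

Integrate by parts once (u = ln x, dv = 6*x**2 dx).
An antiderivative is F(x) = 2*x**3*(3*log(x) - 1)/3.
Then F(4) - F(1) = (-128/3 + 256*log(2)) - (-2/3) = -42 + 256*log(2).

-42 + 256*log(2)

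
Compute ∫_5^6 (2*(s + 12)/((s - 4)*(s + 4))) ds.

-2*log(5) + 2*log(2) + 4*log(3)

Factor the denominator: s**2 - 16 = (s + 4)(s - 4).
Partial fractions: 2*(s + 12)/((s - 4)*(s + 4)) = -2/(s + 4) + 4/(s - 4).
An antiderivative is F(s) = 4*log(s - 4) - 2*log(s + 4).
Then F(6) - F(5) = (log(4/25)) - (-log(81)) = -2*log(5) + 2*log(2) + 4*log(3).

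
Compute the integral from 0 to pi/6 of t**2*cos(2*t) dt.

-sqrt(3)/8 + sqrt(3)*pi**2/144 + pi/24

Integrate by parts twice (u = t^2, dv = cos(2*t) dt).
An antiderivative is F(t) = t**2*sin(2*t)/2 + t*cos(2*t)/2 - sin(2*t)/4.
Then F(pi/6) - F(0) = (-sqrt(3)/8 + sqrt(3)*pi**2/144 + pi/24) - (0) = -sqrt(3)/8 + sqrt(3)*pi**2/144 + pi/24.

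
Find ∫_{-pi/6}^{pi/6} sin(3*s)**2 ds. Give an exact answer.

Use the identity sin^2(3*s) = (1 - cos(6*s))/2.
An antiderivative is F(s) = s/2 - sin(6*s)/12.
Then F(pi/6) - F(-pi/6) = (pi/12) - (-pi/12) = pi/6.

pi/6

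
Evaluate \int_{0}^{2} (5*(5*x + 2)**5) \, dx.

1492960/3

Let u = 5*x + 2, so du = 5 dx. When x = 0, u = 2; when x = 2, u = 12.
The integral becomes ∫ u**5 du from 2 to 12, with antiderivative u**6/6.
Back in x: F(x) = (5*x + 2)**6/6.
Then F(2) - F(0) = (497664) - (32/3) = 1492960/3.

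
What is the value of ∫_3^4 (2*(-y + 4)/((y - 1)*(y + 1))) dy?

-5*log(5) + 3*log(3) + 7*log(2)

Factor the denominator: y**2 - 1 = (y + 1)(y - 1).
Partial fractions: 2*(-y + 4)/((y - 1)*(y + 1)) = -5/(y + 1) + 3/(y - 1).
An antiderivative is F(y) = 3*log(y - 1) - 5*log(y + 1).
Then F(4) - F(3) = (-5*log(5) + 3*log(3)) - (-7*log(2)) = -5*log(5) + 3*log(3) + 7*log(2).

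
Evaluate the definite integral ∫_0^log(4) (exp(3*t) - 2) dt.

An antiderivative is F(t) = exp(3*t)/3 - 2*t.
Then F(log(4)) - F(0) = (64/3 - log(16)) - (1/3) = 21 - log(16).

21 - log(16)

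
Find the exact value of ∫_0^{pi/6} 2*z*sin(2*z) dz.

Integrate by parts once (u = z, dv = 2*sin(2*z) dz).
An antiderivative is F(z) = -z*cos(2*z) + sin(2*z)/2.
Then F(pi/6) - F(0) = (-pi/12 + sqrt(3)/4) - (0) = -pi/12 + sqrt(3)/4.

-pi/12 + sqrt(3)/4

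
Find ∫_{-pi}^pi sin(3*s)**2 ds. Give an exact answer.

pi

Use the identity sin^2(3*s) = (1 - cos(6*s))/2.
An antiderivative is F(s) = s/2 - sin(6*s)/12.
Then F(pi) - F(-pi) = (pi/2) - (-pi/2) = pi.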